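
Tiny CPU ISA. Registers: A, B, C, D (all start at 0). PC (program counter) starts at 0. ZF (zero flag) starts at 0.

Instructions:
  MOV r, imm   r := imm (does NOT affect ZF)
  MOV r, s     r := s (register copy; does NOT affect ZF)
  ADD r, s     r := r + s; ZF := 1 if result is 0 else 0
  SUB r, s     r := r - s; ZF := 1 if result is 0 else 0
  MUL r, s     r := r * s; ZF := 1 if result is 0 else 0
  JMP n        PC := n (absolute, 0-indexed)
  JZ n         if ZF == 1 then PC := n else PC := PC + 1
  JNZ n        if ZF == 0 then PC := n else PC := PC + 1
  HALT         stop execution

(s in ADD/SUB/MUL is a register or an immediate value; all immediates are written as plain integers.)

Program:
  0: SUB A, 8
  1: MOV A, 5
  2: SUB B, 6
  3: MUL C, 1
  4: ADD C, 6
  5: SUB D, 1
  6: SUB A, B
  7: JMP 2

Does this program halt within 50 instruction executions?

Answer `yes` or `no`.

Step 1: PC=0 exec 'SUB A, 8'. After: A=-8 B=0 C=0 D=0 ZF=0 PC=1
Step 2: PC=1 exec 'MOV A, 5'. After: A=5 B=0 C=0 D=0 ZF=0 PC=2
Step 3: PC=2 exec 'SUB B, 6'. After: A=5 B=-6 C=0 D=0 ZF=0 PC=3
Step 4: PC=3 exec 'MUL C, 1'. After: A=5 B=-6 C=0 D=0 ZF=1 PC=4
Step 5: PC=4 exec 'ADD C, 6'. After: A=5 B=-6 C=6 D=0 ZF=0 PC=5
Step 6: PC=5 exec 'SUB D, 1'. After: A=5 B=-6 C=6 D=-1 ZF=0 PC=6
Step 7: PC=6 exec 'SUB A, B'. After: A=11 B=-6 C=6 D=-1 ZF=0 PC=7
Step 8: PC=7 exec 'JMP 2'. After: A=11 B=-6 C=6 D=-1 ZF=0 PC=2
Step 9: PC=2 exec 'SUB B, 6'. After: A=11 B=-12 C=6 D=-1 ZF=0 PC=3
Step 10: PC=3 exec 'MUL C, 1'. After: A=11 B=-12 C=6 D=-1 ZF=0 PC=4
Step 11: PC=4 exec 'ADD C, 6'. After: A=11 B=-12 C=12 D=-1 ZF=0 PC=5
Step 12: PC=5 exec 'SUB D, 1'. After: A=11 B=-12 C=12 D=-2 ZF=0 PC=6
Step 13: PC=6 exec 'SUB A, B'. After: A=23 B=-12 C=12 D=-2 ZF=0 PC=7
Step 14: PC=7 exec 'JMP 2'. After: A=23 B=-12 C=12 D=-2 ZF=0 PC=2
Step 15: PC=2 exec 'SUB B, 6'. After: A=23 B=-18 C=12 D=-2 ZF=0 PC=3
After 50 steps: not halted. PC revisits the same instructions with no path to HALT; will never halt.

Answer: no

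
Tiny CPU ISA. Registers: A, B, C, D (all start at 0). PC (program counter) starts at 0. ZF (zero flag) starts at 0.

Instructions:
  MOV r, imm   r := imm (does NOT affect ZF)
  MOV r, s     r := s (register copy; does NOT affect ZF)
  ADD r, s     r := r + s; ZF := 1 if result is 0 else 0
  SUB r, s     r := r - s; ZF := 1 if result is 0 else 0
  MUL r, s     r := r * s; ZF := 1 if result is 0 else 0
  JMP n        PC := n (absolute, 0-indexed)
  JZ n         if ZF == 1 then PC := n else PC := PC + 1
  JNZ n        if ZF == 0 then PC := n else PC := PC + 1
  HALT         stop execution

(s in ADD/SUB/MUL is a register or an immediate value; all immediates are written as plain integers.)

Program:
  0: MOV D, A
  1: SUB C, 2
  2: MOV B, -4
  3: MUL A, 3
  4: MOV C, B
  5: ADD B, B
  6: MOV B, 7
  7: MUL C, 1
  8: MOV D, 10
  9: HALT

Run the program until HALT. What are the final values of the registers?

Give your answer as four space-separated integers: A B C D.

Step 1: PC=0 exec 'MOV D, A'. After: A=0 B=0 C=0 D=0 ZF=0 PC=1
Step 2: PC=1 exec 'SUB C, 2'. After: A=0 B=0 C=-2 D=0 ZF=0 PC=2
Step 3: PC=2 exec 'MOV B, -4'. After: A=0 B=-4 C=-2 D=0 ZF=0 PC=3
Step 4: PC=3 exec 'MUL A, 3'. After: A=0 B=-4 C=-2 D=0 ZF=1 PC=4
Step 5: PC=4 exec 'MOV C, B'. After: A=0 B=-4 C=-4 D=0 ZF=1 PC=5
Step 6: PC=5 exec 'ADD B, B'. After: A=0 B=-8 C=-4 D=0 ZF=0 PC=6
Step 7: PC=6 exec 'MOV B, 7'. After: A=0 B=7 C=-4 D=0 ZF=0 PC=7
Step 8: PC=7 exec 'MUL C, 1'. After: A=0 B=7 C=-4 D=0 ZF=0 PC=8
Step 9: PC=8 exec 'MOV D, 10'. After: A=0 B=7 C=-4 D=10 ZF=0 PC=9
Step 10: PC=9 exec 'HALT'. After: A=0 B=7 C=-4 D=10 ZF=0 PC=9 HALTED

Answer: 0 7 -4 10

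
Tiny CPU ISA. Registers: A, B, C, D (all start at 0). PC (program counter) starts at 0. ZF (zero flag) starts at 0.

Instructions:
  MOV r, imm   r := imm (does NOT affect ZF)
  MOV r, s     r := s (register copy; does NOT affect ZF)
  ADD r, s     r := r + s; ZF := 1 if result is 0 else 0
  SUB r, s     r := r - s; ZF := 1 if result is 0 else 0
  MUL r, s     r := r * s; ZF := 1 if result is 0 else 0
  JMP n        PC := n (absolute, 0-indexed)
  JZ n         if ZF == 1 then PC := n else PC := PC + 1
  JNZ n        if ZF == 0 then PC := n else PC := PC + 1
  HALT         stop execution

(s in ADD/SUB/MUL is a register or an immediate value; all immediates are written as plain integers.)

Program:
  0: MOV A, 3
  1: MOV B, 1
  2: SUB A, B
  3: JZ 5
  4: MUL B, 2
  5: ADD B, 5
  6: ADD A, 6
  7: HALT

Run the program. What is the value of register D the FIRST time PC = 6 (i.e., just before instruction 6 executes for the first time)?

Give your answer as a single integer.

Step 1: PC=0 exec 'MOV A, 3'. After: A=3 B=0 C=0 D=0 ZF=0 PC=1
Step 2: PC=1 exec 'MOV B, 1'. After: A=3 B=1 C=0 D=0 ZF=0 PC=2
Step 3: PC=2 exec 'SUB A, B'. After: A=2 B=1 C=0 D=0 ZF=0 PC=3
Step 4: PC=3 exec 'JZ 5'. After: A=2 B=1 C=0 D=0 ZF=0 PC=4
Step 5: PC=4 exec 'MUL B, 2'. After: A=2 B=2 C=0 D=0 ZF=0 PC=5
Step 6: PC=5 exec 'ADD B, 5'. After: A=2 B=7 C=0 D=0 ZF=0 PC=6
First time PC=6: D=0

0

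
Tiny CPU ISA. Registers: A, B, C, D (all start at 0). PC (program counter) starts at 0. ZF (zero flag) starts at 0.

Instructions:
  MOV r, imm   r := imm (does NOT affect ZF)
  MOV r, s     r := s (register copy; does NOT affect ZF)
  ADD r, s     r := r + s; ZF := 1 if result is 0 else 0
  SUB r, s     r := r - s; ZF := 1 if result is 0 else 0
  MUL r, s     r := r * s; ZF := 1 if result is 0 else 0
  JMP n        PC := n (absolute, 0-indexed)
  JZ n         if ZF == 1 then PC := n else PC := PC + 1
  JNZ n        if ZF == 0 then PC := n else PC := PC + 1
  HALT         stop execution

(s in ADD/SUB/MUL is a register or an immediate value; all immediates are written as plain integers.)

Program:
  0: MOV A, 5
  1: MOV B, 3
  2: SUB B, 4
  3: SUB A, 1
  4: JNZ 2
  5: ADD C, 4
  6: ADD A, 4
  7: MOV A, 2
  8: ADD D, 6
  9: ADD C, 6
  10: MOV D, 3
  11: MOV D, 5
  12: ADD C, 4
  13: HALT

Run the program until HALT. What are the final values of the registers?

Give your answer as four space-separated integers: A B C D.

Step 1: PC=0 exec 'MOV A, 5'. After: A=5 B=0 C=0 D=0 ZF=0 PC=1
Step 2: PC=1 exec 'MOV B, 3'. After: A=5 B=3 C=0 D=0 ZF=0 PC=2
Step 3: PC=2 exec 'SUB B, 4'. After: A=5 B=-1 C=0 D=0 ZF=0 PC=3
Step 4: PC=3 exec 'SUB A, 1'. After: A=4 B=-1 C=0 D=0 ZF=0 PC=4
Step 5: PC=4 exec 'JNZ 2'. After: A=4 B=-1 C=0 D=0 ZF=0 PC=2
Step 6: PC=2 exec 'SUB B, 4'. After: A=4 B=-5 C=0 D=0 ZF=0 PC=3
Step 7: PC=3 exec 'SUB A, 1'. After: A=3 B=-5 C=0 D=0 ZF=0 PC=4
Step 8: PC=4 exec 'JNZ 2'. After: A=3 B=-5 C=0 D=0 ZF=0 PC=2
Step 9: PC=2 exec 'SUB B, 4'. After: A=3 B=-9 C=0 D=0 ZF=0 PC=3
Step 10: PC=3 exec 'SUB A, 1'. After: A=2 B=-9 C=0 D=0 ZF=0 PC=4
Step 11: PC=4 exec 'JNZ 2'. After: A=2 B=-9 C=0 D=0 ZF=0 PC=2
Step 12: PC=2 exec 'SUB B, 4'. After: A=2 B=-13 C=0 D=0 ZF=0 PC=3
Step 13: PC=3 exec 'SUB A, 1'. After: A=1 B=-13 C=0 D=0 ZF=0 PC=4
Step 14: PC=4 exec 'JNZ 2'. After: A=1 B=-13 C=0 D=0 ZF=0 PC=2
Step 15: PC=2 exec 'SUB B, 4'. After: A=1 B=-17 C=0 D=0 ZF=0 PC=3
Step 16: PC=3 exec 'SUB A, 1'. After: A=0 B=-17 C=0 D=0 ZF=1 PC=4
Step 17: PC=4 exec 'JNZ 2'. After: A=0 B=-17 C=0 D=0 ZF=1 PC=5
Step 18: PC=5 exec 'ADD C, 4'. After: A=0 B=-17 C=4 D=0 ZF=0 PC=6
Step 19: PC=6 exec 'ADD A, 4'. After: A=4 B=-17 C=4 D=0 ZF=0 PC=7
Step 20: PC=7 exec 'MOV A, 2'. After: A=2 B=-17 C=4 D=0 ZF=0 PC=8
Step 21: PC=8 exec 'ADD D, 6'. After: A=2 B=-17 C=4 D=6 ZF=0 PC=9
Step 22: PC=9 exec 'ADD C, 6'. After: A=2 B=-17 C=10 D=6 ZF=0 PC=10
Step 23: PC=10 exec 'MOV D, 3'. After: A=2 B=-17 C=10 D=3 ZF=0 PC=11
Step 24: PC=11 exec 'MOV D, 5'. After: A=2 B=-17 C=10 D=5 ZF=0 PC=12
Step 25: PC=12 exec 'ADD C, 4'. After: A=2 B=-17 C=14 D=5 ZF=0 PC=13
Step 26: PC=13 exec 'HALT'. After: A=2 B=-17 C=14 D=5 ZF=0 PC=13 HALTED

Answer: 2 -17 14 5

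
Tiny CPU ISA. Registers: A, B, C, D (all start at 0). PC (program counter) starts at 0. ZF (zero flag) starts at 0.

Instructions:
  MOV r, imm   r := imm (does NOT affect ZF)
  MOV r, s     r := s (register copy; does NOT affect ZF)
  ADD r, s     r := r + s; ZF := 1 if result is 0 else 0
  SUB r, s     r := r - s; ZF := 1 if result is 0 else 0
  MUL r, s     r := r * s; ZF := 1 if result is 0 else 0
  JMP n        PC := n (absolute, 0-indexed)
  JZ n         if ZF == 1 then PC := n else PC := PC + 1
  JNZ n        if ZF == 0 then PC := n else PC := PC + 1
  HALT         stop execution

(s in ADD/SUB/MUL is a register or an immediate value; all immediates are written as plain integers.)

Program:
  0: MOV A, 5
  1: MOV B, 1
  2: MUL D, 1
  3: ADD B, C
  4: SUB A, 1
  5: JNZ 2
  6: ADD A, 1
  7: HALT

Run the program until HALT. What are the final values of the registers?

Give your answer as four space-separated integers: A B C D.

Answer: 1 1 0 0

Derivation:
Step 1: PC=0 exec 'MOV A, 5'. After: A=5 B=0 C=0 D=0 ZF=0 PC=1
Step 2: PC=1 exec 'MOV B, 1'. After: A=5 B=1 C=0 D=0 ZF=0 PC=2
Step 3: PC=2 exec 'MUL D, 1'. After: A=5 B=1 C=0 D=0 ZF=1 PC=3
Step 4: PC=3 exec 'ADD B, C'. After: A=5 B=1 C=0 D=0 ZF=0 PC=4
Step 5: PC=4 exec 'SUB A, 1'. After: A=4 B=1 C=0 D=0 ZF=0 PC=5
Step 6: PC=5 exec 'JNZ 2'. After: A=4 B=1 C=0 D=0 ZF=0 PC=2
Step 7: PC=2 exec 'MUL D, 1'. After: A=4 B=1 C=0 D=0 ZF=1 PC=3
Step 8: PC=3 exec 'ADD B, C'. After: A=4 B=1 C=0 D=0 ZF=0 PC=4
Step 9: PC=4 exec 'SUB A, 1'. After: A=3 B=1 C=0 D=0 ZF=0 PC=5
Step 10: PC=5 exec 'JNZ 2'. After: A=3 B=1 C=0 D=0 ZF=0 PC=2
Step 11: PC=2 exec 'MUL D, 1'. After: A=3 B=1 C=0 D=0 ZF=1 PC=3
Step 12: PC=3 exec 'ADD B, C'. After: A=3 B=1 C=0 D=0 ZF=0 PC=4
Step 13: PC=4 exec 'SUB A, 1'. After: A=2 B=1 C=0 D=0 ZF=0 PC=5
Step 14: PC=5 exec 'JNZ 2'. After: A=2 B=1 C=0 D=0 ZF=0 PC=2
Step 15: PC=2 exec 'MUL D, 1'. After: A=2 B=1 C=0 D=0 ZF=1 PC=3
Step 16: PC=3 exec 'ADD B, C'. After: A=2 B=1 C=0 D=0 ZF=0 PC=4
Step 17: PC=4 exec 'SUB A, 1'. After: A=1 B=1 C=0 D=0 ZF=0 PC=5
Step 18: PC=5 exec 'JNZ 2'. After: A=1 B=1 C=0 D=0 ZF=0 PC=2
Step 19: PC=2 exec 'MUL D, 1'. After: A=1 B=1 C=0 D=0 ZF=1 PC=3
Step 20: PC=3 exec 'ADD B, C'. After: A=1 B=1 C=0 D=0 ZF=0 PC=4
Step 21: PC=4 exec 'SUB A, 1'. After: A=0 B=1 C=0 D=0 ZF=1 PC=5
Step 22: PC=5 exec 'JNZ 2'. After: A=0 B=1 C=0 D=0 ZF=1 PC=6
Step 23: PC=6 exec 'ADD A, 1'. After: A=1 B=1 C=0 D=0 ZF=0 PC=7
Step 24: PC=7 exec 'HALT'. After: A=1 B=1 C=0 D=0 ZF=0 PC=7 HALTED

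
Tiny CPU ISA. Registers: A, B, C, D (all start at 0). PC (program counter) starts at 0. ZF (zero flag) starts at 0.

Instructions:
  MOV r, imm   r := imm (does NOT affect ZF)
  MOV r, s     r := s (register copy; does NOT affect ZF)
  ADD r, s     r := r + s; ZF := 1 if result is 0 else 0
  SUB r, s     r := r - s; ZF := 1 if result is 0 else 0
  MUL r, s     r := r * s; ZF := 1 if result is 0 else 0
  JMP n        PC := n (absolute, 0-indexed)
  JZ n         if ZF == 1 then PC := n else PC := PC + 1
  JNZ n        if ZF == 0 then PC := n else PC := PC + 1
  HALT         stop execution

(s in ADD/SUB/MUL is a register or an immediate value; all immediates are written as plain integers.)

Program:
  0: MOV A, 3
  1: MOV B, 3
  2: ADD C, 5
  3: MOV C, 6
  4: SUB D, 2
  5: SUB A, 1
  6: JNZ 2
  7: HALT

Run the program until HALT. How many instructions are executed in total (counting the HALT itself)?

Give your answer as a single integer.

Step 1: PC=0 exec 'MOV A, 3'. After: A=3 B=0 C=0 D=0 ZF=0 PC=1
Step 2: PC=1 exec 'MOV B, 3'. After: A=3 B=3 C=0 D=0 ZF=0 PC=2
Step 3: PC=2 exec 'ADD C, 5'. After: A=3 B=3 C=5 D=0 ZF=0 PC=3
Step 4: PC=3 exec 'MOV C, 6'. After: A=3 B=3 C=6 D=0 ZF=0 PC=4
Step 5: PC=4 exec 'SUB D, 2'. After: A=3 B=3 C=6 D=-2 ZF=0 PC=5
Step 6: PC=5 exec 'SUB A, 1'. After: A=2 B=3 C=6 D=-2 ZF=0 PC=6
Step 7: PC=6 exec 'JNZ 2'. After: A=2 B=3 C=6 D=-2 ZF=0 PC=2
Step 8: PC=2 exec 'ADD C, 5'. After: A=2 B=3 C=11 D=-2 ZF=0 PC=3
Step 9: PC=3 exec 'MOV C, 6'. After: A=2 B=3 C=6 D=-2 ZF=0 PC=4
Step 10: PC=4 exec 'SUB D, 2'. After: A=2 B=3 C=6 D=-4 ZF=0 PC=5
Step 11: PC=5 exec 'SUB A, 1'. After: A=1 B=3 C=6 D=-4 ZF=0 PC=6
Step 12: PC=6 exec 'JNZ 2'. After: A=1 B=3 C=6 D=-4 ZF=0 PC=2
Step 13: PC=2 exec 'ADD C, 5'. After: A=1 B=3 C=11 D=-4 ZF=0 PC=3
Step 14: PC=3 exec 'MOV C, 6'. After: A=1 B=3 C=6 D=-4 ZF=0 PC=4
Step 15: PC=4 exec 'SUB D, 2'. After: A=1 B=3 C=6 D=-6 ZF=0 PC=5
Step 16: PC=5 exec 'SUB A, 1'. After: A=0 B=3 C=6 D=-6 ZF=1 PC=6
Step 17: PC=6 exec 'JNZ 2'. After: A=0 B=3 C=6 D=-6 ZF=1 PC=7
Step 18: PC=7 exec 'HALT'. After: A=0 B=3 C=6 D=-6 ZF=1 PC=7 HALTED
Total instructions executed: 18

Answer: 18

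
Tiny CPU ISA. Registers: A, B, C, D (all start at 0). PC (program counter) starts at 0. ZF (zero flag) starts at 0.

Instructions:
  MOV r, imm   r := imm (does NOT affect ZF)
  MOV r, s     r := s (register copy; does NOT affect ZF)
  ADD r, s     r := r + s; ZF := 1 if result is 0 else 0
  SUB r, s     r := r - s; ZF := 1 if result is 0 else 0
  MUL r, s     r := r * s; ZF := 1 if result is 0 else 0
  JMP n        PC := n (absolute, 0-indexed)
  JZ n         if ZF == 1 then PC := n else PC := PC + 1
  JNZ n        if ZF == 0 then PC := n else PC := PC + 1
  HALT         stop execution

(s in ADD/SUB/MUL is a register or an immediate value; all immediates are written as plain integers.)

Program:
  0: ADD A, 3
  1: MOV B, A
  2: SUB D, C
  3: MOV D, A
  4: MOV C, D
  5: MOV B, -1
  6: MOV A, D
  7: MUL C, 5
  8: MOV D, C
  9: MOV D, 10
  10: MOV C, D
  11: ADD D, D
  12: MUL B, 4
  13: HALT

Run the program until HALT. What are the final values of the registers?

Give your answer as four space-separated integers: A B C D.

Step 1: PC=0 exec 'ADD A, 3'. After: A=3 B=0 C=0 D=0 ZF=0 PC=1
Step 2: PC=1 exec 'MOV B, A'. After: A=3 B=3 C=0 D=0 ZF=0 PC=2
Step 3: PC=2 exec 'SUB D, C'. After: A=3 B=3 C=0 D=0 ZF=1 PC=3
Step 4: PC=3 exec 'MOV D, A'. After: A=3 B=3 C=0 D=3 ZF=1 PC=4
Step 5: PC=4 exec 'MOV C, D'. After: A=3 B=3 C=3 D=3 ZF=1 PC=5
Step 6: PC=5 exec 'MOV B, -1'. After: A=3 B=-1 C=3 D=3 ZF=1 PC=6
Step 7: PC=6 exec 'MOV A, D'. After: A=3 B=-1 C=3 D=3 ZF=1 PC=7
Step 8: PC=7 exec 'MUL C, 5'. After: A=3 B=-1 C=15 D=3 ZF=0 PC=8
Step 9: PC=8 exec 'MOV D, C'. After: A=3 B=-1 C=15 D=15 ZF=0 PC=9
Step 10: PC=9 exec 'MOV D, 10'. After: A=3 B=-1 C=15 D=10 ZF=0 PC=10
Step 11: PC=10 exec 'MOV C, D'. After: A=3 B=-1 C=10 D=10 ZF=0 PC=11
Step 12: PC=11 exec 'ADD D, D'. After: A=3 B=-1 C=10 D=20 ZF=0 PC=12
Step 13: PC=12 exec 'MUL B, 4'. After: A=3 B=-4 C=10 D=20 ZF=0 PC=13
Step 14: PC=13 exec 'HALT'. After: A=3 B=-4 C=10 D=20 ZF=0 PC=13 HALTED

Answer: 3 -4 10 20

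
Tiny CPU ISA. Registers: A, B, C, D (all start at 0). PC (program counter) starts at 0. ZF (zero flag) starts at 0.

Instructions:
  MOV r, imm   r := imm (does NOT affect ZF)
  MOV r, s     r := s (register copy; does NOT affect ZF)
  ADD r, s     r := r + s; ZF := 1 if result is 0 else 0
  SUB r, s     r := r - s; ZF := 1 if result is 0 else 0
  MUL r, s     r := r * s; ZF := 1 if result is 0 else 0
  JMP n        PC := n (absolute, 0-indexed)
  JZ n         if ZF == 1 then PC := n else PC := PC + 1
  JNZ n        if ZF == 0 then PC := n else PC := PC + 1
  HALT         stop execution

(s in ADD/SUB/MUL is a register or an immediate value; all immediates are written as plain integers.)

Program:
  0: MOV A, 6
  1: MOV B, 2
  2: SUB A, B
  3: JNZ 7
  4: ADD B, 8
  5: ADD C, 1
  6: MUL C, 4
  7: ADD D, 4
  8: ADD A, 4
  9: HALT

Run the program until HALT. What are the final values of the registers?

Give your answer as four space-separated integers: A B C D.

Answer: 8 2 0 4

Derivation:
Step 1: PC=0 exec 'MOV A, 6'. After: A=6 B=0 C=0 D=0 ZF=0 PC=1
Step 2: PC=1 exec 'MOV B, 2'. After: A=6 B=2 C=0 D=0 ZF=0 PC=2
Step 3: PC=2 exec 'SUB A, B'. After: A=4 B=2 C=0 D=0 ZF=0 PC=3
Step 4: PC=3 exec 'JNZ 7'. After: A=4 B=2 C=0 D=0 ZF=0 PC=7
Step 5: PC=7 exec 'ADD D, 4'. After: A=4 B=2 C=0 D=4 ZF=0 PC=8
Step 6: PC=8 exec 'ADD A, 4'. After: A=8 B=2 C=0 D=4 ZF=0 PC=9
Step 7: PC=9 exec 'HALT'. After: A=8 B=2 C=0 D=4 ZF=0 PC=9 HALTED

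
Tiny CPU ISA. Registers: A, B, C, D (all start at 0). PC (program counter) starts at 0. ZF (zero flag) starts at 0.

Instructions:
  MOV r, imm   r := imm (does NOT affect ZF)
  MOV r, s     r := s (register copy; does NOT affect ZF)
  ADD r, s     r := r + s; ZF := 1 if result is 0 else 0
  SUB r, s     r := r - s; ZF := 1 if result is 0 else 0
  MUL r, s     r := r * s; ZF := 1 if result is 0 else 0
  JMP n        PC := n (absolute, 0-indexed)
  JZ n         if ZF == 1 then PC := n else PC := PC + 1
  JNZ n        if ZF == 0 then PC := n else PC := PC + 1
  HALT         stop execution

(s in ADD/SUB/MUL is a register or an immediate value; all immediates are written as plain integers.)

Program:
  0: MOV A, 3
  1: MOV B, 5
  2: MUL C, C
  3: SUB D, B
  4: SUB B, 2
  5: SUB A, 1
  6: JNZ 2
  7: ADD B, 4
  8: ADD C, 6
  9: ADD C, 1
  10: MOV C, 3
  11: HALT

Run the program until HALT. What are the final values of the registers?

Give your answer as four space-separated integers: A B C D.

Answer: 0 3 3 -9

Derivation:
Step 1: PC=0 exec 'MOV A, 3'. After: A=3 B=0 C=0 D=0 ZF=0 PC=1
Step 2: PC=1 exec 'MOV B, 5'. After: A=3 B=5 C=0 D=0 ZF=0 PC=2
Step 3: PC=2 exec 'MUL C, C'. After: A=3 B=5 C=0 D=0 ZF=1 PC=3
Step 4: PC=3 exec 'SUB D, B'. After: A=3 B=5 C=0 D=-5 ZF=0 PC=4
Step 5: PC=4 exec 'SUB B, 2'. After: A=3 B=3 C=0 D=-5 ZF=0 PC=5
Step 6: PC=5 exec 'SUB A, 1'. After: A=2 B=3 C=0 D=-5 ZF=0 PC=6
Step 7: PC=6 exec 'JNZ 2'. After: A=2 B=3 C=0 D=-5 ZF=0 PC=2
Step 8: PC=2 exec 'MUL C, C'. After: A=2 B=3 C=0 D=-5 ZF=1 PC=3
Step 9: PC=3 exec 'SUB D, B'. After: A=2 B=3 C=0 D=-8 ZF=0 PC=4
Step 10: PC=4 exec 'SUB B, 2'. After: A=2 B=1 C=0 D=-8 ZF=0 PC=5
Step 11: PC=5 exec 'SUB A, 1'. After: A=1 B=1 C=0 D=-8 ZF=0 PC=6
Step 12: PC=6 exec 'JNZ 2'. After: A=1 B=1 C=0 D=-8 ZF=0 PC=2
Step 13: PC=2 exec 'MUL C, C'. After: A=1 B=1 C=0 D=-8 ZF=1 PC=3
Step 14: PC=3 exec 'SUB D, B'. After: A=1 B=1 C=0 D=-9 ZF=0 PC=4
Step 15: PC=4 exec 'SUB B, 2'. After: A=1 B=-1 C=0 D=-9 ZF=0 PC=5
Step 16: PC=5 exec 'SUB A, 1'. After: A=0 B=-1 C=0 D=-9 ZF=1 PC=6
Step 17: PC=6 exec 'JNZ 2'. After: A=0 B=-1 C=0 D=-9 ZF=1 PC=7
Step 18: PC=7 exec 'ADD B, 4'. After: A=0 B=3 C=0 D=-9 ZF=0 PC=8
Step 19: PC=8 exec 'ADD C, 6'. After: A=0 B=3 C=6 D=-9 ZF=0 PC=9
Step 20: PC=9 exec 'ADD C, 1'. After: A=0 B=3 C=7 D=-9 ZF=0 PC=10
Step 21: PC=10 exec 'MOV C, 3'. After: A=0 B=3 C=3 D=-9 ZF=0 PC=11
Step 22: PC=11 exec 'HALT'. After: A=0 B=3 C=3 D=-9 ZF=0 PC=11 HALTED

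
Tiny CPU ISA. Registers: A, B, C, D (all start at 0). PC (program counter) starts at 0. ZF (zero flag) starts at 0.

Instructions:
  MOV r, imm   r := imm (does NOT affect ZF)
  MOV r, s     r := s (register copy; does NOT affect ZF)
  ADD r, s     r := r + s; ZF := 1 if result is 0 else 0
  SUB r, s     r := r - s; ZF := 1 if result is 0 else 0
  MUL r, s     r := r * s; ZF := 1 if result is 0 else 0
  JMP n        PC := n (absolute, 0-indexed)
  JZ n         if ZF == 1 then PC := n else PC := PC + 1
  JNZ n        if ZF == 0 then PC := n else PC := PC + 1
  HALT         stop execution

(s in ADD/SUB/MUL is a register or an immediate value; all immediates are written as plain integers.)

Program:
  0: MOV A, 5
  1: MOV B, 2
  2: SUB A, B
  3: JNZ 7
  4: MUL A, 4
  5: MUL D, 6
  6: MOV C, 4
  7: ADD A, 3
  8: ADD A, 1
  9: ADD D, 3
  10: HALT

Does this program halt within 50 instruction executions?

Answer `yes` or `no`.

Answer: yes

Derivation:
Step 1: PC=0 exec 'MOV A, 5'. After: A=5 B=0 C=0 D=0 ZF=0 PC=1
Step 2: PC=1 exec 'MOV B, 2'. After: A=5 B=2 C=0 D=0 ZF=0 PC=2
Step 3: PC=2 exec 'SUB A, B'. After: A=3 B=2 C=0 D=0 ZF=0 PC=3
Step 4: PC=3 exec 'JNZ 7'. After: A=3 B=2 C=0 D=0 ZF=0 PC=7
Step 5: PC=7 exec 'ADD A, 3'. After: A=6 B=2 C=0 D=0 ZF=0 PC=8
Step 6: PC=8 exec 'ADD A, 1'. After: A=7 B=2 C=0 D=0 ZF=0 PC=9
Step 7: PC=9 exec 'ADD D, 3'. After: A=7 B=2 C=0 D=3 ZF=0 PC=10
Step 8: PC=10 exec 'HALT'. After: A=7 B=2 C=0 D=3 ZF=0 PC=10 HALTED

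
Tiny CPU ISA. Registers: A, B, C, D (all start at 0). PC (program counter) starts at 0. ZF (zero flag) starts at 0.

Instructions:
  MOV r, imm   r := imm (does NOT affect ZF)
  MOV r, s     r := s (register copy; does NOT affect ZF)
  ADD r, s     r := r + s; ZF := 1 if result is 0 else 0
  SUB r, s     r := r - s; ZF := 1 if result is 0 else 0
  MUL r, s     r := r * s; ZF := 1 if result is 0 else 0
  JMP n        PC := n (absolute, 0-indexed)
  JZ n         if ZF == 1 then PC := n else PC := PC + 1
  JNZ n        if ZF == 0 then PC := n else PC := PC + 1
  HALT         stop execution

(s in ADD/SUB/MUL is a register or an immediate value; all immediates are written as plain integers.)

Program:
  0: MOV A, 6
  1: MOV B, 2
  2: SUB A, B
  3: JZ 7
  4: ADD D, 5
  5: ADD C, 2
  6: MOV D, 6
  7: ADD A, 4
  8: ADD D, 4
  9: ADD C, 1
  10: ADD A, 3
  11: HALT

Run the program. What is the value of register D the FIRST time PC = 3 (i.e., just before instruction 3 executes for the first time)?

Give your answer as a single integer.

Step 1: PC=0 exec 'MOV A, 6'. After: A=6 B=0 C=0 D=0 ZF=0 PC=1
Step 2: PC=1 exec 'MOV B, 2'. After: A=6 B=2 C=0 D=0 ZF=0 PC=2
Step 3: PC=2 exec 'SUB A, B'. After: A=4 B=2 C=0 D=0 ZF=0 PC=3
First time PC=3: D=0

0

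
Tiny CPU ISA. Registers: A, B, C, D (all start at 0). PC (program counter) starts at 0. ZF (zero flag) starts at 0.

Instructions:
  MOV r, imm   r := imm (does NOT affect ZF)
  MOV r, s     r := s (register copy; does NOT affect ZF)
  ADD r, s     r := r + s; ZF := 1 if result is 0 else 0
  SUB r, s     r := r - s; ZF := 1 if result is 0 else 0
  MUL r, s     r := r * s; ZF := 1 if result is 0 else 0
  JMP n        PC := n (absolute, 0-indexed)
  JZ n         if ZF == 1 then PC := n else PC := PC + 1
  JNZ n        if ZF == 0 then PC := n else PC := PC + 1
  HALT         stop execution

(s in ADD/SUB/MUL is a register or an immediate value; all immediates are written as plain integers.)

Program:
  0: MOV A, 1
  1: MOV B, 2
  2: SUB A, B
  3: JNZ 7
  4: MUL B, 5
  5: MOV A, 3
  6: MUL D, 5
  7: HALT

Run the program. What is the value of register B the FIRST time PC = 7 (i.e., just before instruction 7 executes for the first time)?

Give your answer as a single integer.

Step 1: PC=0 exec 'MOV A, 1'. After: A=1 B=0 C=0 D=0 ZF=0 PC=1
Step 2: PC=1 exec 'MOV B, 2'. After: A=1 B=2 C=0 D=0 ZF=0 PC=2
Step 3: PC=2 exec 'SUB A, B'. After: A=-1 B=2 C=0 D=0 ZF=0 PC=3
Step 4: PC=3 exec 'JNZ 7'. After: A=-1 B=2 C=0 D=0 ZF=0 PC=7
First time PC=7: B=2

2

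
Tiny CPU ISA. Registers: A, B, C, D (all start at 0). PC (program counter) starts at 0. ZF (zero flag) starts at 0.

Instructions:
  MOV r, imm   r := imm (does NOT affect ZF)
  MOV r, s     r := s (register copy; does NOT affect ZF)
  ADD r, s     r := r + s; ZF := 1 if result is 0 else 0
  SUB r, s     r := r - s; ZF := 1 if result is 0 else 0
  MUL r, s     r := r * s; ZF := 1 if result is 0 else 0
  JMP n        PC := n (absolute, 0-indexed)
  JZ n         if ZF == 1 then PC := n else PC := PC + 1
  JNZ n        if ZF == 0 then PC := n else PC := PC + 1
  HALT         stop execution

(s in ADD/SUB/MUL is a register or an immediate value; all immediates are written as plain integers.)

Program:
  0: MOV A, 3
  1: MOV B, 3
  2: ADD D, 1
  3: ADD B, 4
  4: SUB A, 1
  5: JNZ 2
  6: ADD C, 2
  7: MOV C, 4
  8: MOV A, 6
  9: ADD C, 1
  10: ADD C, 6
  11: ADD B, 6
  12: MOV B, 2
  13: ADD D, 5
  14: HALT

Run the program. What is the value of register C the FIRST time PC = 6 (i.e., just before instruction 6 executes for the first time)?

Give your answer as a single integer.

Step 1: PC=0 exec 'MOV A, 3'. After: A=3 B=0 C=0 D=0 ZF=0 PC=1
Step 2: PC=1 exec 'MOV B, 3'. After: A=3 B=3 C=0 D=0 ZF=0 PC=2
Step 3: PC=2 exec 'ADD D, 1'. After: A=3 B=3 C=0 D=1 ZF=0 PC=3
Step 4: PC=3 exec 'ADD B, 4'. After: A=3 B=7 C=0 D=1 ZF=0 PC=4
Step 5: PC=4 exec 'SUB A, 1'. After: A=2 B=7 C=0 D=1 ZF=0 PC=5
Step 6: PC=5 exec 'JNZ 2'. After: A=2 B=7 C=0 D=1 ZF=0 PC=2
Step 7: PC=2 exec 'ADD D, 1'. After: A=2 B=7 C=0 D=2 ZF=0 PC=3
Step 8: PC=3 exec 'ADD B, 4'. After: A=2 B=11 C=0 D=2 ZF=0 PC=4
Step 9: PC=4 exec 'SUB A, 1'. After: A=1 B=11 C=0 D=2 ZF=0 PC=5
Step 10: PC=5 exec 'JNZ 2'. After: A=1 B=11 C=0 D=2 ZF=0 PC=2
Step 11: PC=2 exec 'ADD D, 1'. After: A=1 B=11 C=0 D=3 ZF=0 PC=3
Step 12: PC=3 exec 'ADD B, 4'. After: A=1 B=15 C=0 D=3 ZF=0 PC=4
Step 13: PC=4 exec 'SUB A, 1'. After: A=0 B=15 C=0 D=3 ZF=1 PC=5
Step 14: PC=5 exec 'JNZ 2'. After: A=0 B=15 C=0 D=3 ZF=1 PC=6
First time PC=6: C=0

0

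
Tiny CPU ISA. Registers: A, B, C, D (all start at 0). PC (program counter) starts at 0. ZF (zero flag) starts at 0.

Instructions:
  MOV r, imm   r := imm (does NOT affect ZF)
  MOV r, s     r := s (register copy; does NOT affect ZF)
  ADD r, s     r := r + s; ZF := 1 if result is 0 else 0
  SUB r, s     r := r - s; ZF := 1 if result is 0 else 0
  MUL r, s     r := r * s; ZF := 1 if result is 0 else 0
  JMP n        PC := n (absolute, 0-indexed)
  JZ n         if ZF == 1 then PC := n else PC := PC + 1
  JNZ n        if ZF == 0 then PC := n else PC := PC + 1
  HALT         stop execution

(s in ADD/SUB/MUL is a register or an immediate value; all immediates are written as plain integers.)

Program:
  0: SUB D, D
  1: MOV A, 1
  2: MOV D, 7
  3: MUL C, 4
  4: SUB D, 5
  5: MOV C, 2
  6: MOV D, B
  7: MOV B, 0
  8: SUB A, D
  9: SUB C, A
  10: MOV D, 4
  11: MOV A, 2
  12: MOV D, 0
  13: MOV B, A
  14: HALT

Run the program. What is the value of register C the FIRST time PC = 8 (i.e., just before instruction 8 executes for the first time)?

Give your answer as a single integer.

Step 1: PC=0 exec 'SUB D, D'. After: A=0 B=0 C=0 D=0 ZF=1 PC=1
Step 2: PC=1 exec 'MOV A, 1'. After: A=1 B=0 C=0 D=0 ZF=1 PC=2
Step 3: PC=2 exec 'MOV D, 7'. After: A=1 B=0 C=0 D=7 ZF=1 PC=3
Step 4: PC=3 exec 'MUL C, 4'. After: A=1 B=0 C=0 D=7 ZF=1 PC=4
Step 5: PC=4 exec 'SUB D, 5'. After: A=1 B=0 C=0 D=2 ZF=0 PC=5
Step 6: PC=5 exec 'MOV C, 2'. After: A=1 B=0 C=2 D=2 ZF=0 PC=6
Step 7: PC=6 exec 'MOV D, B'. After: A=1 B=0 C=2 D=0 ZF=0 PC=7
Step 8: PC=7 exec 'MOV B, 0'. After: A=1 B=0 C=2 D=0 ZF=0 PC=8
First time PC=8: C=2

2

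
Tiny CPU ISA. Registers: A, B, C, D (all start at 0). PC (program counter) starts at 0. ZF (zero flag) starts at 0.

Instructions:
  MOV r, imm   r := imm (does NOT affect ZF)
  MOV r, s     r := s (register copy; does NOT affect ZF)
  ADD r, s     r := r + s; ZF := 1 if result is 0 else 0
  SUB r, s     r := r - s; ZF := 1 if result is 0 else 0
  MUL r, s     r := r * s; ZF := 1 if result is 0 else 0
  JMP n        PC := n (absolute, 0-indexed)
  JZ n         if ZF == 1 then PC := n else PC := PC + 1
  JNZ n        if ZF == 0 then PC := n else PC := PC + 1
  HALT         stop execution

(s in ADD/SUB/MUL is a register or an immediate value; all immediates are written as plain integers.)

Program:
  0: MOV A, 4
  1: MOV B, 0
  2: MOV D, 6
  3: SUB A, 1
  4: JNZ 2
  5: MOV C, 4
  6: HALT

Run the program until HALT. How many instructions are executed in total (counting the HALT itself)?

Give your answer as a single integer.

Step 1: PC=0 exec 'MOV A, 4'. After: A=4 B=0 C=0 D=0 ZF=0 PC=1
Step 2: PC=1 exec 'MOV B, 0'. After: A=4 B=0 C=0 D=0 ZF=0 PC=2
Step 3: PC=2 exec 'MOV D, 6'. After: A=4 B=0 C=0 D=6 ZF=0 PC=3
Step 4: PC=3 exec 'SUB A, 1'. After: A=3 B=0 C=0 D=6 ZF=0 PC=4
Step 5: PC=4 exec 'JNZ 2'. After: A=3 B=0 C=0 D=6 ZF=0 PC=2
Step 6: PC=2 exec 'MOV D, 6'. After: A=3 B=0 C=0 D=6 ZF=0 PC=3
Step 7: PC=3 exec 'SUB A, 1'. After: A=2 B=0 C=0 D=6 ZF=0 PC=4
Step 8: PC=4 exec 'JNZ 2'. After: A=2 B=0 C=0 D=6 ZF=0 PC=2
Step 9: PC=2 exec 'MOV D, 6'. After: A=2 B=0 C=0 D=6 ZF=0 PC=3
Step 10: PC=3 exec 'SUB A, 1'. After: A=1 B=0 C=0 D=6 ZF=0 PC=4
Step 11: PC=4 exec 'JNZ 2'. After: A=1 B=0 C=0 D=6 ZF=0 PC=2
Step 12: PC=2 exec 'MOV D, 6'. After: A=1 B=0 C=0 D=6 ZF=0 PC=3
Step 13: PC=3 exec 'SUB A, 1'. After: A=0 B=0 C=0 D=6 ZF=1 PC=4
Step 14: PC=4 exec 'JNZ 2'. After: A=0 B=0 C=0 D=6 ZF=1 PC=5
Step 15: PC=5 exec 'MOV C, 4'. After: A=0 B=0 C=4 D=6 ZF=1 PC=6
Step 16: PC=6 exec 'HALT'. After: A=0 B=0 C=4 D=6 ZF=1 PC=6 HALTED
Total instructions executed: 16

Answer: 16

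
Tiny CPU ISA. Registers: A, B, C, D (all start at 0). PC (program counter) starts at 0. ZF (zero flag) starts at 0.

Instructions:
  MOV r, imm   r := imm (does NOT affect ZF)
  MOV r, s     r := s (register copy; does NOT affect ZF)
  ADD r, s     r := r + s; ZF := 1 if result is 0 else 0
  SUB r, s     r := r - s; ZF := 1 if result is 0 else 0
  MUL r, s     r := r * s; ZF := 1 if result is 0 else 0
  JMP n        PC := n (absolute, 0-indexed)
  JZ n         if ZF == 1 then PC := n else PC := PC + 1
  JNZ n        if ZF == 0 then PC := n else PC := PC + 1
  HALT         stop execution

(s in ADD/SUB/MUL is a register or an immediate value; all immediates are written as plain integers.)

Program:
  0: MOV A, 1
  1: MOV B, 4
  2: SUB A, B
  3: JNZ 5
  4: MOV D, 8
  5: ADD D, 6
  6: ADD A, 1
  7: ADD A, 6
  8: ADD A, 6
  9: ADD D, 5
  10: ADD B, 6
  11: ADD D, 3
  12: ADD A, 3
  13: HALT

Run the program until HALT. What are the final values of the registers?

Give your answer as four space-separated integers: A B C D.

Answer: 13 10 0 14

Derivation:
Step 1: PC=0 exec 'MOV A, 1'. After: A=1 B=0 C=0 D=0 ZF=0 PC=1
Step 2: PC=1 exec 'MOV B, 4'. After: A=1 B=4 C=0 D=0 ZF=0 PC=2
Step 3: PC=2 exec 'SUB A, B'. After: A=-3 B=4 C=0 D=0 ZF=0 PC=3
Step 4: PC=3 exec 'JNZ 5'. After: A=-3 B=4 C=0 D=0 ZF=0 PC=5
Step 5: PC=5 exec 'ADD D, 6'. After: A=-3 B=4 C=0 D=6 ZF=0 PC=6
Step 6: PC=6 exec 'ADD A, 1'. After: A=-2 B=4 C=0 D=6 ZF=0 PC=7
Step 7: PC=7 exec 'ADD A, 6'. After: A=4 B=4 C=0 D=6 ZF=0 PC=8
Step 8: PC=8 exec 'ADD A, 6'. After: A=10 B=4 C=0 D=6 ZF=0 PC=9
Step 9: PC=9 exec 'ADD D, 5'. After: A=10 B=4 C=0 D=11 ZF=0 PC=10
Step 10: PC=10 exec 'ADD B, 6'. After: A=10 B=10 C=0 D=11 ZF=0 PC=11
Step 11: PC=11 exec 'ADD D, 3'. After: A=10 B=10 C=0 D=14 ZF=0 PC=12
Step 12: PC=12 exec 'ADD A, 3'. After: A=13 B=10 C=0 D=14 ZF=0 PC=13
Step 13: PC=13 exec 'HALT'. After: A=13 B=10 C=0 D=14 ZF=0 PC=13 HALTED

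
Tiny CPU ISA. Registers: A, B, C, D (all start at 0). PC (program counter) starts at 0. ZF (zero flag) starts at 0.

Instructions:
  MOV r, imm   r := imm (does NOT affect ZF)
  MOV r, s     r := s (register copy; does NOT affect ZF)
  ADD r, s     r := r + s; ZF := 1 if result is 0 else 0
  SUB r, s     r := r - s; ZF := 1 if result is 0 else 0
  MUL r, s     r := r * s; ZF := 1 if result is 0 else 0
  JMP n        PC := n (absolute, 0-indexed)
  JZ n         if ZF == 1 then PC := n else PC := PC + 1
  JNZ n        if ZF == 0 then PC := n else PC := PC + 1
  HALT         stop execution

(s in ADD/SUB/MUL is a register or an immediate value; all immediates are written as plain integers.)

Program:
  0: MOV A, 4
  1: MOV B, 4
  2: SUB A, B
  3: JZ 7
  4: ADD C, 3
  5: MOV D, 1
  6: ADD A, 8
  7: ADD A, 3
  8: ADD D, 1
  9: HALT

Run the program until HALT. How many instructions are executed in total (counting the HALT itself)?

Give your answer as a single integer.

Answer: 7

Derivation:
Step 1: PC=0 exec 'MOV A, 4'. After: A=4 B=0 C=0 D=0 ZF=0 PC=1
Step 2: PC=1 exec 'MOV B, 4'. After: A=4 B=4 C=0 D=0 ZF=0 PC=2
Step 3: PC=2 exec 'SUB A, B'. After: A=0 B=4 C=0 D=0 ZF=1 PC=3
Step 4: PC=3 exec 'JZ 7'. After: A=0 B=4 C=0 D=0 ZF=1 PC=7
Step 5: PC=7 exec 'ADD A, 3'. After: A=3 B=4 C=0 D=0 ZF=0 PC=8
Step 6: PC=8 exec 'ADD D, 1'. After: A=3 B=4 C=0 D=1 ZF=0 PC=9
Step 7: PC=9 exec 'HALT'. After: A=3 B=4 C=0 D=1 ZF=0 PC=9 HALTED
Total instructions executed: 7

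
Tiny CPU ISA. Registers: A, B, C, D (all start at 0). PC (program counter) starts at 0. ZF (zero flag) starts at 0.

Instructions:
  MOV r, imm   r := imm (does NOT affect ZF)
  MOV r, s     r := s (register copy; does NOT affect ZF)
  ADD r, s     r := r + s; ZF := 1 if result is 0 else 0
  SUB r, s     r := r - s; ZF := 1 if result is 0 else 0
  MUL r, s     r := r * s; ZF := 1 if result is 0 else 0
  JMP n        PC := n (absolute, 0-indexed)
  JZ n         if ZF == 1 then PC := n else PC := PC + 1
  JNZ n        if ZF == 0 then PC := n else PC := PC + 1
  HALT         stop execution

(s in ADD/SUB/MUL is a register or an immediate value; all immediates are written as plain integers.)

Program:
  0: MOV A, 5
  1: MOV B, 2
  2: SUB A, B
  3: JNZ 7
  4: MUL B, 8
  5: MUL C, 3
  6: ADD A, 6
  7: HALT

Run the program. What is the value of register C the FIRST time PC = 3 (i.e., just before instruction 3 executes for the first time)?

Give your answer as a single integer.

Step 1: PC=0 exec 'MOV A, 5'. After: A=5 B=0 C=0 D=0 ZF=0 PC=1
Step 2: PC=1 exec 'MOV B, 2'. After: A=5 B=2 C=0 D=0 ZF=0 PC=2
Step 3: PC=2 exec 'SUB A, B'. After: A=3 B=2 C=0 D=0 ZF=0 PC=3
First time PC=3: C=0

0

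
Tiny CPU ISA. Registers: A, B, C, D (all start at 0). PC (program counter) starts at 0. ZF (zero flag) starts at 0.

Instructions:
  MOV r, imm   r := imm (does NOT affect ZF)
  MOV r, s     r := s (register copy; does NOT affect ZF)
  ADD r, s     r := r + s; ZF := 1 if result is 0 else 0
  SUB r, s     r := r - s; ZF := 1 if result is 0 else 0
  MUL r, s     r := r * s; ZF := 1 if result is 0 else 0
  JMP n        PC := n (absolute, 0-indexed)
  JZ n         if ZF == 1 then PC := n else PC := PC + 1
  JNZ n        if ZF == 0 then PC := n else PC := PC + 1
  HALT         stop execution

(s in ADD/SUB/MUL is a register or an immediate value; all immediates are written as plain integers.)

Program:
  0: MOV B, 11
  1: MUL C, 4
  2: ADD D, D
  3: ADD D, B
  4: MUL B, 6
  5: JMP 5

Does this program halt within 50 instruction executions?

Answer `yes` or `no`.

Step 1: PC=0 exec 'MOV B, 11'. After: A=0 B=11 C=0 D=0 ZF=0 PC=1
Step 2: PC=1 exec 'MUL C, 4'. After: A=0 B=11 C=0 D=0 ZF=1 PC=2
Step 3: PC=2 exec 'ADD D, D'. After: A=0 B=11 C=0 D=0 ZF=1 PC=3
Step 4: PC=3 exec 'ADD D, B'. After: A=0 B=11 C=0 D=11 ZF=0 PC=4
Step 5: PC=4 exec 'MUL B, 6'. After: A=0 B=66 C=0 D=11 ZF=0 PC=5
Step 6: PC=5 exec 'JMP 5'. After: A=0 B=66 C=0 D=11 ZF=0 PC=5
State after step 6 equals state after step 5: the program is in a cycle of length 1 and will never halt.

Answer: no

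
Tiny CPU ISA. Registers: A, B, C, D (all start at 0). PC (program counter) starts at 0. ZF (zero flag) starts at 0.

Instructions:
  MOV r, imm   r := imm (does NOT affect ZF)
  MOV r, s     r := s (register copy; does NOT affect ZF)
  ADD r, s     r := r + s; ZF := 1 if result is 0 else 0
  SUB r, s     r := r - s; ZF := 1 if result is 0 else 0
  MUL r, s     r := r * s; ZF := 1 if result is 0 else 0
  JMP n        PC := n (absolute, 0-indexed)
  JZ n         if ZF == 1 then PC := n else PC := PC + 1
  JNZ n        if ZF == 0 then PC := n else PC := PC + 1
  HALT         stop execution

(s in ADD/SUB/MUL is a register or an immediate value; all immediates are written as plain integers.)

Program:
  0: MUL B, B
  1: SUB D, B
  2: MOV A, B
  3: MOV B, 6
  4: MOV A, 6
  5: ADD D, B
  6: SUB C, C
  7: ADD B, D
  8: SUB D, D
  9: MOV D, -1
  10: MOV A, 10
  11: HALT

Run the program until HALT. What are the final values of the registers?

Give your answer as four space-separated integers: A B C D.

Step 1: PC=0 exec 'MUL B, B'. After: A=0 B=0 C=0 D=0 ZF=1 PC=1
Step 2: PC=1 exec 'SUB D, B'. After: A=0 B=0 C=0 D=0 ZF=1 PC=2
Step 3: PC=2 exec 'MOV A, B'. After: A=0 B=0 C=0 D=0 ZF=1 PC=3
Step 4: PC=3 exec 'MOV B, 6'. After: A=0 B=6 C=0 D=0 ZF=1 PC=4
Step 5: PC=4 exec 'MOV A, 6'. After: A=6 B=6 C=0 D=0 ZF=1 PC=5
Step 6: PC=5 exec 'ADD D, B'. After: A=6 B=6 C=0 D=6 ZF=0 PC=6
Step 7: PC=6 exec 'SUB C, C'. After: A=6 B=6 C=0 D=6 ZF=1 PC=7
Step 8: PC=7 exec 'ADD B, D'. After: A=6 B=12 C=0 D=6 ZF=0 PC=8
Step 9: PC=8 exec 'SUB D, D'. After: A=6 B=12 C=0 D=0 ZF=1 PC=9
Step 10: PC=9 exec 'MOV D, -1'. After: A=6 B=12 C=0 D=-1 ZF=1 PC=10
Step 11: PC=10 exec 'MOV A, 10'. After: A=10 B=12 C=0 D=-1 ZF=1 PC=11
Step 12: PC=11 exec 'HALT'. After: A=10 B=12 C=0 D=-1 ZF=1 PC=11 HALTED

Answer: 10 12 0 -1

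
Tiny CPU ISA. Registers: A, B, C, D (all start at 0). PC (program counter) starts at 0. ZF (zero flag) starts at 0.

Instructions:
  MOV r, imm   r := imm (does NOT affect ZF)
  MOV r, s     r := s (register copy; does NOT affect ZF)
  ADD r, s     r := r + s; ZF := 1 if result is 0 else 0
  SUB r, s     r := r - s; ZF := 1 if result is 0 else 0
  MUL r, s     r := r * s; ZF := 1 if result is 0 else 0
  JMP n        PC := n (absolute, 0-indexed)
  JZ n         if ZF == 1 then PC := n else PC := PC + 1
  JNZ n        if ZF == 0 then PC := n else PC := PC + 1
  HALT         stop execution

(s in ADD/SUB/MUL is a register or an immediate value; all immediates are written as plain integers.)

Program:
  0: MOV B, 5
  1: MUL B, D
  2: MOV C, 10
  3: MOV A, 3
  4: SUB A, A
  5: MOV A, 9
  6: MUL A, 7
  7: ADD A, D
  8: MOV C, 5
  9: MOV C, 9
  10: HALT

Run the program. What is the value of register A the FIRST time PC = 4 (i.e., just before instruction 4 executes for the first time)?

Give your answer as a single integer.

Step 1: PC=0 exec 'MOV B, 5'. After: A=0 B=5 C=0 D=0 ZF=0 PC=1
Step 2: PC=1 exec 'MUL B, D'. After: A=0 B=0 C=0 D=0 ZF=1 PC=2
Step 3: PC=2 exec 'MOV C, 10'. After: A=0 B=0 C=10 D=0 ZF=1 PC=3
Step 4: PC=3 exec 'MOV A, 3'. After: A=3 B=0 C=10 D=0 ZF=1 PC=4
First time PC=4: A=3

3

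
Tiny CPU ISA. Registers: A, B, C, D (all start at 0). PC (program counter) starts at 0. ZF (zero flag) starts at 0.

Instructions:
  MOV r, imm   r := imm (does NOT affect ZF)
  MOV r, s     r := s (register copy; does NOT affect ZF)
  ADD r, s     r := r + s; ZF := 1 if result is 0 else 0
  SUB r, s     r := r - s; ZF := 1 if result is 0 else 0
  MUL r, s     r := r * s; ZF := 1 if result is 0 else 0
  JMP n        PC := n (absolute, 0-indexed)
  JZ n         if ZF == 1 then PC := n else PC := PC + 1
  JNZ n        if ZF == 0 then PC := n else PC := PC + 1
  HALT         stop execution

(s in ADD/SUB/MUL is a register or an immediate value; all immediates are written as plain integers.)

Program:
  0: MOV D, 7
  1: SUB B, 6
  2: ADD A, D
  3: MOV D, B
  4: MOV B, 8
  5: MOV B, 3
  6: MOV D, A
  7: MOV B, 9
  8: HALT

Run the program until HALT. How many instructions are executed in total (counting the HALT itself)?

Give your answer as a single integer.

Answer: 9

Derivation:
Step 1: PC=0 exec 'MOV D, 7'. After: A=0 B=0 C=0 D=7 ZF=0 PC=1
Step 2: PC=1 exec 'SUB B, 6'. After: A=0 B=-6 C=0 D=7 ZF=0 PC=2
Step 3: PC=2 exec 'ADD A, D'. After: A=7 B=-6 C=0 D=7 ZF=0 PC=3
Step 4: PC=3 exec 'MOV D, B'. After: A=7 B=-6 C=0 D=-6 ZF=0 PC=4
Step 5: PC=4 exec 'MOV B, 8'. After: A=7 B=8 C=0 D=-6 ZF=0 PC=5
Step 6: PC=5 exec 'MOV B, 3'. After: A=7 B=3 C=0 D=-6 ZF=0 PC=6
Step 7: PC=6 exec 'MOV D, A'. After: A=7 B=3 C=0 D=7 ZF=0 PC=7
Step 8: PC=7 exec 'MOV B, 9'. After: A=7 B=9 C=0 D=7 ZF=0 PC=8
Step 9: PC=8 exec 'HALT'. After: A=7 B=9 C=0 D=7 ZF=0 PC=8 HALTED
Total instructions executed: 9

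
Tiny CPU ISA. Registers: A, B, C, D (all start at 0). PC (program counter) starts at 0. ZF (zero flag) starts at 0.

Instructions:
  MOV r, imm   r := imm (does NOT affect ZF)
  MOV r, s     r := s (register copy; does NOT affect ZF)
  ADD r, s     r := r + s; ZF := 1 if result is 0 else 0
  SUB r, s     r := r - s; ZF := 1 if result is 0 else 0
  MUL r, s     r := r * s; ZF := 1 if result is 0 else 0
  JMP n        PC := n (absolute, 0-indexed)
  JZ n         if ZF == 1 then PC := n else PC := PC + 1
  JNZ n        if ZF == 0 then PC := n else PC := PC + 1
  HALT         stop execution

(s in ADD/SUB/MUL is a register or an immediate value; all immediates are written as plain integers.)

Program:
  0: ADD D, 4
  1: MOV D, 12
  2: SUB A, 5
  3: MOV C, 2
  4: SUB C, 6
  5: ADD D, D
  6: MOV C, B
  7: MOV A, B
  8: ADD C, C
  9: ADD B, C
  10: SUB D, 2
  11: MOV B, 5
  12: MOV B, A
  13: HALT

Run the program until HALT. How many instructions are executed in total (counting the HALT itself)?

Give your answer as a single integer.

Answer: 14

Derivation:
Step 1: PC=0 exec 'ADD D, 4'. After: A=0 B=0 C=0 D=4 ZF=0 PC=1
Step 2: PC=1 exec 'MOV D, 12'. After: A=0 B=0 C=0 D=12 ZF=0 PC=2
Step 3: PC=2 exec 'SUB A, 5'. After: A=-5 B=0 C=0 D=12 ZF=0 PC=3
Step 4: PC=3 exec 'MOV C, 2'. After: A=-5 B=0 C=2 D=12 ZF=0 PC=4
Step 5: PC=4 exec 'SUB C, 6'. After: A=-5 B=0 C=-4 D=12 ZF=0 PC=5
Step 6: PC=5 exec 'ADD D, D'. After: A=-5 B=0 C=-4 D=24 ZF=0 PC=6
Step 7: PC=6 exec 'MOV C, B'. After: A=-5 B=0 C=0 D=24 ZF=0 PC=7
Step 8: PC=7 exec 'MOV A, B'. After: A=0 B=0 C=0 D=24 ZF=0 PC=8
Step 9: PC=8 exec 'ADD C, C'. After: A=0 B=0 C=0 D=24 ZF=1 PC=9
Step 10: PC=9 exec 'ADD B, C'. After: A=0 B=0 C=0 D=24 ZF=1 PC=10
Step 11: PC=10 exec 'SUB D, 2'. After: A=0 B=0 C=0 D=22 ZF=0 PC=11
Step 12: PC=11 exec 'MOV B, 5'. After: A=0 B=5 C=0 D=22 ZF=0 PC=12
Step 13: PC=12 exec 'MOV B, A'. After: A=0 B=0 C=0 D=22 ZF=0 PC=13
Step 14: PC=13 exec 'HALT'. After: A=0 B=0 C=0 D=22 ZF=0 PC=13 HALTED
Total instructions executed: 14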